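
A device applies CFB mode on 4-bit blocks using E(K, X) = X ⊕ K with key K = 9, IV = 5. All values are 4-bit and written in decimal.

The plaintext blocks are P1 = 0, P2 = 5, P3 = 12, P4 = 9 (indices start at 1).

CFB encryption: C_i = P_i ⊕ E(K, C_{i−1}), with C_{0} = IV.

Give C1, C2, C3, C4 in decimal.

C1: E(K, 5) = 12; 0 ⊕ 12 = 12.
C2: E(K, 12) = 5; 5 ⊕ 5 = 0.
C3: E(K, 0) = 9; 12 ⊕ 9 = 5.
C4: E(K, 5) = 12; 9 ⊕ 12 = 5.

C1 = 12, C2 = 0, C3 = 5, C4 = 5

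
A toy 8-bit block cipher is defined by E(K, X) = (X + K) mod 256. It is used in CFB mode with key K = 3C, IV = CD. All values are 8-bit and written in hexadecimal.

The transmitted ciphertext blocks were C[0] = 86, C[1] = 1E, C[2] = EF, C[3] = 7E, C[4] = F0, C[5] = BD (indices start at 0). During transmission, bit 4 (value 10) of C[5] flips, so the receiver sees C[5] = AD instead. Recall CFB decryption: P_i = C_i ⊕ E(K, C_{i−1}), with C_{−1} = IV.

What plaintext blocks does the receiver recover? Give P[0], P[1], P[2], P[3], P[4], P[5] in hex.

P[0] = 8F, P[1] = DC, P[2] = B5, P[3] = 55, P[4] = 4A, P[5] = 81

Only C[5] changed, to AD. In CFB, a change in C_i flips the same bit in P_i and garbles P_{i+1}. Decrypting the received ciphertext:
P[0]: E(K, CD) = 09; 86 ⊕ 09 = 8F.
P[1]: E(K, 86) = C2; 1E ⊕ C2 = DC.
P[2]: E(K, 1E) = 5A; EF ⊕ 5A = B5.
P[3]: E(K, EF) = 2B; 7E ⊕ 2B = 55.
P[4]: E(K, 7E) = BA; F0 ⊕ BA = 4A.
P[5]: E(K, F0) = 2C; AD ⊕ 2C = 81.
Blocks that differ from the original plaintext: P[5].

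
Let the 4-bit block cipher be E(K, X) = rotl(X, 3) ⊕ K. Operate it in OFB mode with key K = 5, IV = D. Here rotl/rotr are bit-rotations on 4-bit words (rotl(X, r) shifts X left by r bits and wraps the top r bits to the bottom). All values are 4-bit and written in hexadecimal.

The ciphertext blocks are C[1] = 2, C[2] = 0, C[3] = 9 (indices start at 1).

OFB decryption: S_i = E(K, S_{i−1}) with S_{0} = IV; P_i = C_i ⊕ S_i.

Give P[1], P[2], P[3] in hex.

P[1]: S = E(K, D) = B; 2 ⊕ B = 9.
P[2]: S = E(K, B) = 8; 0 ⊕ 8 = 8.
P[3]: S = E(K, 8) = 1; 9 ⊕ 1 = 8.

P[1] = 9, P[2] = 8, P[3] = 8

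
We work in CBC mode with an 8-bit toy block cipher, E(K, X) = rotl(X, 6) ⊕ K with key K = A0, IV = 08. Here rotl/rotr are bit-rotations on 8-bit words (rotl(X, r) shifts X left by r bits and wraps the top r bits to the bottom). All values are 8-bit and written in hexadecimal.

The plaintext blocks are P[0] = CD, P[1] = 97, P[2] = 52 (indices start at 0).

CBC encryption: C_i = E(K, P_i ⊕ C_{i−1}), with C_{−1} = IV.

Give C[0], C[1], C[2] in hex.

C[0] = D1, C[1] = 31, C[2] = 78

C[0]: P[0] ⊕ 08 = C5; E(K, C5) = D1.
C[1]: P[1] ⊕ D1 = 46; E(K, 46) = 31.
C[2]: P[2] ⊕ 31 = 63; E(K, 63) = 78.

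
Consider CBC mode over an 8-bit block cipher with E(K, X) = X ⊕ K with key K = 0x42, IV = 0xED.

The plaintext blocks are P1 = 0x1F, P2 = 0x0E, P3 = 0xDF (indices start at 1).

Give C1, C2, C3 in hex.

CBC encryption: C_i = E(K, P_i ⊕ C_{i−1}), with C_{0} = IV.
C1: P1 ⊕ 0xED = 0xF2; E(K, 0xF2) = 0xB0.
C2: P2 ⊕ 0xB0 = 0xBE; E(K, 0xBE) = 0xFC.
C3: P3 ⊕ 0xFC = 0x23; E(K, 0x23) = 0x61.

C1 = 0xB0, C2 = 0xFC, C3 = 0x61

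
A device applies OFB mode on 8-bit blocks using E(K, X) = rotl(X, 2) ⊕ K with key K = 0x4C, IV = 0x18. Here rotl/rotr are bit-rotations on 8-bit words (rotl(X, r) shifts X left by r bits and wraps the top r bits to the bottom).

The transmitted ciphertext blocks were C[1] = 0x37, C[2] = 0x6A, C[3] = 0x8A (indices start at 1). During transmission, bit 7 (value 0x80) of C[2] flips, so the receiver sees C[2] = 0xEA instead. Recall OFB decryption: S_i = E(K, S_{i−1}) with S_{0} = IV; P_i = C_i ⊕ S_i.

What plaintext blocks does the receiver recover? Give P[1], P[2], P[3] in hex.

P[1] = 0x1B, P[2] = 0x16, P[3] = 0x35

Only C[2] changed, to 0xEA. In OFB, a change in C_i flips the same bit in P_i only; the keystream is unaffected. Decrypting the received ciphertext:
P[1]: S = E(K, 0x18) = 0x2C; 0x37 ⊕ 0x2C = 0x1B.
P[2]: S = E(K, 0x2C) = 0xFC; 0xEA ⊕ 0xFC = 0x16.
P[3]: S = E(K, 0xFC) = 0xBF; 0x8A ⊕ 0xBF = 0x35.
Blocks that differ from the original plaintext: P[2].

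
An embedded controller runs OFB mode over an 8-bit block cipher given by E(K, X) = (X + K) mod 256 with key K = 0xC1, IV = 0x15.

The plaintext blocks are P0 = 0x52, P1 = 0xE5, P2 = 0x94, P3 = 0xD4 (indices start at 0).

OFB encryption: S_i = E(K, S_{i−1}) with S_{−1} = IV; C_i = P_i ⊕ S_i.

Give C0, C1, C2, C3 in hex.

C0 = 0x84, C1 = 0x72, C2 = 0xCC, C3 = 0xCD

C0: S = E(K, 0x15) = 0xD6; 0x52 ⊕ 0xD6 = 0x84.
C1: S = E(K, 0xD6) = 0x97; 0xE5 ⊕ 0x97 = 0x72.
C2: S = E(K, 0x97) = 0x58; 0x94 ⊕ 0x58 = 0xCC.
C3: S = E(K, 0x58) = 0x19; 0xD4 ⊕ 0x19 = 0xCD.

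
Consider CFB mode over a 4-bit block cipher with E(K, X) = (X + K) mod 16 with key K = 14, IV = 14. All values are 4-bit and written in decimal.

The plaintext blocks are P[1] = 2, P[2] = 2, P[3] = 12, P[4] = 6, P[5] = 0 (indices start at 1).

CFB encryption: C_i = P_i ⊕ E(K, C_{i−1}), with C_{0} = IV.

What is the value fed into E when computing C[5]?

8

C[1]: E(K, 14) = 12; 2 ⊕ 12 = 14.
C[2]: E(K, 14) = 12; 2 ⊕ 12 = 14.
C[3]: E(K, 14) = 12; 12 ⊕ 12 = 0.
C[4]: E(K, 0) = 14; 6 ⊕ 14 = 8.
C[5]: E(K, 8) = 6; 0 ⊕ 6 = 6.
So the input to E for block [5] is 8.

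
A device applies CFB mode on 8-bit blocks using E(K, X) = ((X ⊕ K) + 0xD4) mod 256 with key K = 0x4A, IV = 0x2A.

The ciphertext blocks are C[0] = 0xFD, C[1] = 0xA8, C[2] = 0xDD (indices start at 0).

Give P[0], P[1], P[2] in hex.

P[0] = 0xC9, P[1] = 0x23, P[2] = 0x6B

CFB decryption: P_i = C_i ⊕ E(K, C_{i−1}), with C_{−1} = IV.
P[0]: E(K, 0x2A) = 0x34; 0xFD ⊕ 0x34 = 0xC9.
P[1]: E(K, 0xFD) = 0x8B; 0xA8 ⊕ 0x8B = 0x23.
P[2]: E(K, 0xA8) = 0xB6; 0xDD ⊕ 0xB6 = 0x6B.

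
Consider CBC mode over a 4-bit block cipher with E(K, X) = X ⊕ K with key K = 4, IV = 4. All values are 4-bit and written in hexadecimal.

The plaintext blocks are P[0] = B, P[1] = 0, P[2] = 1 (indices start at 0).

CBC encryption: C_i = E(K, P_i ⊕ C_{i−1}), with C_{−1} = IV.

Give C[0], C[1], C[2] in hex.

C[0] = B, C[1] = F, C[2] = A

C[0]: P[0] ⊕ 4 = F; E(K, F) = B.
C[1]: P[1] ⊕ B = B; E(K, B) = F.
C[2]: P[2] ⊕ F = E; E(K, E) = A.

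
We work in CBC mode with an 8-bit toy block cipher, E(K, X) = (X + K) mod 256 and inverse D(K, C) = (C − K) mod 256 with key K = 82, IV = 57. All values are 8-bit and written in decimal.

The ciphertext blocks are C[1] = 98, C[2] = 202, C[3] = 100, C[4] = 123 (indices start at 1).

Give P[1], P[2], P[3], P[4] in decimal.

P[1] = 41, P[2] = 26, P[3] = 216, P[4] = 77

CBC decryption: P_i = D(K, C_i) ⊕ C_{i−1}, with C_{0} = IV.
P[1]: D(K, 98) = 16; 16 ⊕ 57 = 41.
P[2]: D(K, 202) = 120; 120 ⊕ 98 = 26.
P[3]: D(K, 100) = 18; 18 ⊕ 202 = 216.
P[4]: D(K, 123) = 41; 41 ⊕ 100 = 77.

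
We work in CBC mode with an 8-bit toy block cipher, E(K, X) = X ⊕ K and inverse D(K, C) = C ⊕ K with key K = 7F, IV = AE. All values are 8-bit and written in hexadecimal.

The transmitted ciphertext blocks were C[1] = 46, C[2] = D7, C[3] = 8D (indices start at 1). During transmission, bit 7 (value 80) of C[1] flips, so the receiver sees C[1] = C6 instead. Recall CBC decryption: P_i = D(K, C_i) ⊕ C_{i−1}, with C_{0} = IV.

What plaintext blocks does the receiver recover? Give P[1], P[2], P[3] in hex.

P[1] = 17, P[2] = 6E, P[3] = 25

Only C[1] changed, to C6. In CBC, a change in C_i garbles P_i and flips the same bit in P_{i+1}. Decrypting the received ciphertext:
P[1]: D(K, C6) = B9; B9 ⊕ AE = 17.
P[2]: D(K, D7) = A8; A8 ⊕ C6 = 6E.
P[3]: D(K, 8D) = F2; F2 ⊕ D7 = 25.
Blocks that differ from the original plaintext: P[1], P[2].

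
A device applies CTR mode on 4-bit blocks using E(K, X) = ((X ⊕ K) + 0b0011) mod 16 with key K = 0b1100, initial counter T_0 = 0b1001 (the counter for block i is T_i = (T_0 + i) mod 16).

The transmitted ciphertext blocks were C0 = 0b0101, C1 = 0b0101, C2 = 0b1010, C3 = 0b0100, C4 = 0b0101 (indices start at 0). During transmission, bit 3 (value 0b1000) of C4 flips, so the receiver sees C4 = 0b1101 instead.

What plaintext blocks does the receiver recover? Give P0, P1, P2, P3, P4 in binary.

CTR decryption: S_i = E(K, T_i) where T_i is the counter for block i; P_i = C_i ⊕ S_i.
Only C4 changed, to 0b1101. In CTR, a change in C_i flips the same bit in P_i only; the keystream is unaffected. Decrypting the received ciphertext:
P0: T = 0b1001, S = E(K, T) = 0b1000; 0b0101 ⊕ 0b1000 = 0b1101.
P1: T = 0b1010, S = E(K, T) = 0b1001; 0b0101 ⊕ 0b1001 = 0b1100.
P2: T = 0b1011, S = E(K, T) = 0b1010; 0b1010 ⊕ 0b1010 = 0b0000.
P3: T = 0b1100, S = E(K, T) = 0b0011; 0b0100 ⊕ 0b0011 = 0b0111.
P4: T = 0b1101, S = E(K, T) = 0b0100; 0b1101 ⊕ 0b0100 = 0b1001.
Blocks that differ from the original plaintext: P4.

P0 = 0b1101, P1 = 0b1100, P2 = 0b0000, P3 = 0b0111, P4 = 0b1001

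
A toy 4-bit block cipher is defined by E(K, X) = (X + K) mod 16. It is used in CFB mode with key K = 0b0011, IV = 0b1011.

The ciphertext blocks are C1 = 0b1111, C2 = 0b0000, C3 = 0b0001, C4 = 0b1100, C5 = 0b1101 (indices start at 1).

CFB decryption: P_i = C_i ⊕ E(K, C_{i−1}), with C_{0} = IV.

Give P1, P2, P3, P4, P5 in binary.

P1 = 0b0001, P2 = 0b0010, P3 = 0b0010, P4 = 0b1000, P5 = 0b0010

P1: E(K, 0b1011) = 0b1110; 0b1111 ⊕ 0b1110 = 0b0001.
P2: E(K, 0b1111) = 0b0010; 0b0000 ⊕ 0b0010 = 0b0010.
P3: E(K, 0b0000) = 0b0011; 0b0001 ⊕ 0b0011 = 0b0010.
P4: E(K, 0b0001) = 0b0100; 0b1100 ⊕ 0b0100 = 0b1000.
P5: E(K, 0b1100) = 0b1111; 0b1101 ⊕ 0b1111 = 0b0010.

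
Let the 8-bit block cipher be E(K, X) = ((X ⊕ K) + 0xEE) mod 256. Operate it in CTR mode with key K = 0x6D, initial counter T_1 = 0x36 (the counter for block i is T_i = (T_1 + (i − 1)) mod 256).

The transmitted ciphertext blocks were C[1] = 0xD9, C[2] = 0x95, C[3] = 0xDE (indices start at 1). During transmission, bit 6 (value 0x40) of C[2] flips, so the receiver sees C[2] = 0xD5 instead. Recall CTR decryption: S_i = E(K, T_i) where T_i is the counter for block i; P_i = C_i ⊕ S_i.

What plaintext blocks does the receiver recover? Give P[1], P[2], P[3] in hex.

P[1] = 0x90, P[2] = 0x9D, P[3] = 0x9D

Only C[2] changed, to 0xD5. In CTR, a change in C_i flips the same bit in P_i only; the keystream is unaffected. Decrypting the received ciphertext:
P[1]: T = 0x36, S = E(K, T) = 0x49; 0xD9 ⊕ 0x49 = 0x90.
P[2]: T = 0x37, S = E(K, T) = 0x48; 0xD5 ⊕ 0x48 = 0x9D.
P[3]: T = 0x38, S = E(K, T) = 0x43; 0xDE ⊕ 0x43 = 0x9D.
Blocks that differ from the original plaintext: P[2].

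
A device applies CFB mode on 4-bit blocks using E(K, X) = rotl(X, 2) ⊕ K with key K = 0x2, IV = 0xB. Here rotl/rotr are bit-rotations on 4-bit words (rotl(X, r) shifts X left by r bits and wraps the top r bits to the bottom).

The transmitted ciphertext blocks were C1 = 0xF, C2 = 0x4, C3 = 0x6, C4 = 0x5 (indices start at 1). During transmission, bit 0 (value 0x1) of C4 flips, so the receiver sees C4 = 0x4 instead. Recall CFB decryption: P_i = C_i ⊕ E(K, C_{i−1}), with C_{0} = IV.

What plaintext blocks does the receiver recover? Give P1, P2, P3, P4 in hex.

P1 = 0x3, P2 = 0x9, P3 = 0x5, P4 = 0xF

Only C4 changed, to 0x4. In CFB, a change in C_i flips the same bit in P_i and garbles P_{i+1}. Decrypting the received ciphertext:
P1: E(K, 0xB) = 0xC; 0xF ⊕ 0xC = 0x3.
P2: E(K, 0xF) = 0xD; 0x4 ⊕ 0xD = 0x9.
P3: E(K, 0x4) = 0x3; 0x6 ⊕ 0x3 = 0x5.
P4: E(K, 0x6) = 0xB; 0x4 ⊕ 0xB = 0xF.
Blocks that differ from the original plaintext: P4.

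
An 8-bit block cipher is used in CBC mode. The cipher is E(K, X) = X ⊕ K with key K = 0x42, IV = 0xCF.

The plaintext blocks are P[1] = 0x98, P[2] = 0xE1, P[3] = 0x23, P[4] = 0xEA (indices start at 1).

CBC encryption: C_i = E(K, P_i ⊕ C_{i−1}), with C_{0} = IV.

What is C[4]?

C[1]: P[1] ⊕ 0xCF = 0x57; E(K, 0x57) = 0x15.
C[2]: P[2] ⊕ 0x15 = 0xF4; E(K, 0xF4) = 0xB6.
C[3]: P[3] ⊕ 0xB6 = 0x95; E(K, 0x95) = 0xD7.
C[4]: P[4] ⊕ 0xD7 = 0x3D; E(K, 0x3D) = 0x7F.

C[4] = 0x7F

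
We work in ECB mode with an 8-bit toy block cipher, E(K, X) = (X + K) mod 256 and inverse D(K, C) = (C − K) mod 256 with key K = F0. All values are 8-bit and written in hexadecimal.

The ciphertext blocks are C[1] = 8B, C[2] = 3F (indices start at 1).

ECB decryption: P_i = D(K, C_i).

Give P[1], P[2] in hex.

P[1] = 9B, P[2] = 4F

P[1]: D(K, 8B) = 9B.
P[2]: D(K, 3F) = 4F.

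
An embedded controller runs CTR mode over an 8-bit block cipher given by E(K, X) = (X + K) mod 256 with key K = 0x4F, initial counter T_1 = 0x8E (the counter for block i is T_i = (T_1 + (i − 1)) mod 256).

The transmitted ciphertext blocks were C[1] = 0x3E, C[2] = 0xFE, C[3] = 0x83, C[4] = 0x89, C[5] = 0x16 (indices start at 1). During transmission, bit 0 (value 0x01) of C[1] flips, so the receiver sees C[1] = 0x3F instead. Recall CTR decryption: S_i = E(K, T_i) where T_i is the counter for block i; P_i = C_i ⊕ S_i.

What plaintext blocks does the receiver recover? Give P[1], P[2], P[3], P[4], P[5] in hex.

P[1] = 0xE2, P[2] = 0x20, P[3] = 0x5C, P[4] = 0x69, P[5] = 0xF7

Only C[1] changed, to 0x3F. In CTR, a change in C_i flips the same bit in P_i only; the keystream is unaffected. Decrypting the received ciphertext:
P[1]: T = 0x8E, S = E(K, T) = 0xDD; 0x3F ⊕ 0xDD = 0xE2.
P[2]: T = 0x8F, S = E(K, T) = 0xDE; 0xFE ⊕ 0xDE = 0x20.
P[3]: T = 0x90, S = E(K, T) = 0xDF; 0x83 ⊕ 0xDF = 0x5C.
P[4]: T = 0x91, S = E(K, T) = 0xE0; 0x89 ⊕ 0xE0 = 0x69.
P[5]: T = 0x92, S = E(K, T) = 0xE1; 0x16 ⊕ 0xE1 = 0xF7.
Blocks that differ from the original plaintext: P[1].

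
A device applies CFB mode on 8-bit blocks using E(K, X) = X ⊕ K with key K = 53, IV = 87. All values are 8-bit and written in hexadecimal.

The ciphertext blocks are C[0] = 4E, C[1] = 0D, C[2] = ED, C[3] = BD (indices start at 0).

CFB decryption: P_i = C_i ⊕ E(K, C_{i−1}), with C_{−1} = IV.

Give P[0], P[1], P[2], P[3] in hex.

P[0] = 9A, P[1] = 10, P[2] = B3, P[3] = 03

P[0]: E(K, 87) = D4; 4E ⊕ D4 = 9A.
P[1]: E(K, 4E) = 1D; 0D ⊕ 1D = 10.
P[2]: E(K, 0D) = 5E; ED ⊕ 5E = B3.
P[3]: E(K, ED) = BE; BD ⊕ BE = 03.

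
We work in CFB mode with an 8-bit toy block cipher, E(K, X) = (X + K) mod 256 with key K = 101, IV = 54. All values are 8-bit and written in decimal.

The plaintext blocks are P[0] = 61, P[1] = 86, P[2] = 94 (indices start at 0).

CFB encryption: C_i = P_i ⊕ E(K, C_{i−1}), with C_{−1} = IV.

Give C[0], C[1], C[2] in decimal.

C[0]: E(K, 54) = 155; 61 ⊕ 155 = 166.
C[1]: E(K, 166) = 11; 86 ⊕ 11 = 93.
C[2]: E(K, 93) = 194; 94 ⊕ 194 = 156.

C[0] = 166, C[1] = 93, C[2] = 156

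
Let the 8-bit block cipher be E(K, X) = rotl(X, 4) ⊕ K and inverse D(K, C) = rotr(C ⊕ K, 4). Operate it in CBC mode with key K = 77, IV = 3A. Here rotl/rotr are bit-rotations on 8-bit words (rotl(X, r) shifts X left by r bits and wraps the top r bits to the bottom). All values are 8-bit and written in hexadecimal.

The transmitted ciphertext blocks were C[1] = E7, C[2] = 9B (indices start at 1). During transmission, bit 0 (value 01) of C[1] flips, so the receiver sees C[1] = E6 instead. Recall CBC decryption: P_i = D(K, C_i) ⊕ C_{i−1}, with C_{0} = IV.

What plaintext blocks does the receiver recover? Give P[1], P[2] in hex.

Only C[1] changed, to E6. In CBC, a change in C_i garbles P_i and flips the same bit in P_{i+1}. Decrypting the received ciphertext:
P[1]: D(K, E6) = 19; 19 ⊕ 3A = 23.
P[2]: D(K, 9B) = CE; CE ⊕ E6 = 28.
Blocks that differ from the original plaintext: P[1], P[2].

P[1] = 23, P[2] = 28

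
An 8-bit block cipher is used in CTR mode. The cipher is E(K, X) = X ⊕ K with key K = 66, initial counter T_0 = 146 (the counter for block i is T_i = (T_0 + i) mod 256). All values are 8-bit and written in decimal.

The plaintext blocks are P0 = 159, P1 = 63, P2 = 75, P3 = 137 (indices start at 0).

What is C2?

C2 = 157

CTR encryption: S_i = E(K, T_i) where T_i is the counter for block i; C_i = P_i ⊕ S_i.
C0: T = 146, S = E(K, T) = 208; 159 ⊕ 208 = 79.
C1: T = 147, S = E(K, T) = 209; 63 ⊕ 209 = 238.
C2: T = 148, S = E(K, T) = 214; 75 ⊕ 214 = 157.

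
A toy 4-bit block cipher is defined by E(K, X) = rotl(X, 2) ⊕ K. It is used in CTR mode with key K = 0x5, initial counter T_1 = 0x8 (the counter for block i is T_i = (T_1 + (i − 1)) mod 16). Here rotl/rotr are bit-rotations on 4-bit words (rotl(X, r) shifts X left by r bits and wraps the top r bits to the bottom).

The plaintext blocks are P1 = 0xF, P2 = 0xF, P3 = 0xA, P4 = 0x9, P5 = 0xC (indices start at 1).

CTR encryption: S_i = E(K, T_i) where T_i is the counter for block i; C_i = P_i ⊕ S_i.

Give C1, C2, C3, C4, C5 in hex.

C1: T = 0x8, S = E(K, T) = 0x7; 0xF ⊕ 0x7 = 0x8.
C2: T = 0x9, S = E(K, T) = 0x3; 0xF ⊕ 0x3 = 0xC.
C3: T = 0xA, S = E(K, T) = 0xF; 0xA ⊕ 0xF = 0x5.
C4: T = 0xB, S = E(K, T) = 0xB; 0x9 ⊕ 0xB = 0x2.
C5: T = 0xC, S = E(K, T) = 0x6; 0xC ⊕ 0x6 = 0xA.

C1 = 0x8, C2 = 0xC, C3 = 0x5, C4 = 0x2, C5 = 0xA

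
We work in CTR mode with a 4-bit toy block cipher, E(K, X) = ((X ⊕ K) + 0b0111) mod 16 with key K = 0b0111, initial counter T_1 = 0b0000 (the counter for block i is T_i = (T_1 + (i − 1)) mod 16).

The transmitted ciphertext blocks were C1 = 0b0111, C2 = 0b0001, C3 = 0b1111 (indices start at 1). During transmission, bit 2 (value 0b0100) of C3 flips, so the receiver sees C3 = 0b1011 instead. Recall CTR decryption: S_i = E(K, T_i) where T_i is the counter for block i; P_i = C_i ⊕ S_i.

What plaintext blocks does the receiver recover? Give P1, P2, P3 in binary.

P1 = 0b1001, P2 = 0b1100, P3 = 0b0111

Only C3 changed, to 0b1011. In CTR, a change in C_i flips the same bit in P_i only; the keystream is unaffected. Decrypting the received ciphertext:
P1: T = 0b0000, S = E(K, T) = 0b1110; 0b0111 ⊕ 0b1110 = 0b1001.
P2: T = 0b0001, S = E(K, T) = 0b1101; 0b0001 ⊕ 0b1101 = 0b1100.
P3: T = 0b0010, S = E(K, T) = 0b1100; 0b1011 ⊕ 0b1100 = 0b0111.
Blocks that differ from the original plaintext: P3.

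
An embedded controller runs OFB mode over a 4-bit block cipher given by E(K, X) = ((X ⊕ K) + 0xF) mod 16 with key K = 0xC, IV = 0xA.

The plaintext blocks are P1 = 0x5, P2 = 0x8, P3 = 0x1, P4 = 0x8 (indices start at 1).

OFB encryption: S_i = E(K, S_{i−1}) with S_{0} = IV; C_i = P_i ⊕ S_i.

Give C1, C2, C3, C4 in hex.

C1: S = E(K, 0xA) = 0x5; 0x5 ⊕ 0x5 = 0x0.
C2: S = E(K, 0x5) = 0x8; 0x8 ⊕ 0x8 = 0x0.
C3: S = E(K, 0x8) = 0x3; 0x1 ⊕ 0x3 = 0x2.
C4: S = E(K, 0x3) = 0xE; 0x8 ⊕ 0xE = 0x6.

C1 = 0x0, C2 = 0x0, C3 = 0x2, C4 = 0x6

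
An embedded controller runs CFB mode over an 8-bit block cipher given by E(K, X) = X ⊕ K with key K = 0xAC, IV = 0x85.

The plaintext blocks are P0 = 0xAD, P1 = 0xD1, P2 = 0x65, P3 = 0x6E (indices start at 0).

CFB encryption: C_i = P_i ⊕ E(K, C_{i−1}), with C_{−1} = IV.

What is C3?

C3 = 0xF2

C0: E(K, 0x85) = 0x29; 0xAD ⊕ 0x29 = 0x84.
C1: E(K, 0x84) = 0x28; 0xD1 ⊕ 0x28 = 0xF9.
C2: E(K, 0xF9) = 0x55; 0x65 ⊕ 0x55 = 0x30.
C3: E(K, 0x30) = 0x9C; 0x6E ⊕ 0x9C = 0xF2.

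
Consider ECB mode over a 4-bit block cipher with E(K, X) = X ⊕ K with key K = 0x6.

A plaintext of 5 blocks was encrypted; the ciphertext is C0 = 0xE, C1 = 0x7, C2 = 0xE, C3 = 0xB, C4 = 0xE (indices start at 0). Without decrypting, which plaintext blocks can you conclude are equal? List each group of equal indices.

ECB encrypts each block independently with the same key, so equal ciphertext blocks imply equal plaintext blocks.
C0 = C2 = C4 = 0xE, so P0 = P2 = P4.

P0 = P2 = P4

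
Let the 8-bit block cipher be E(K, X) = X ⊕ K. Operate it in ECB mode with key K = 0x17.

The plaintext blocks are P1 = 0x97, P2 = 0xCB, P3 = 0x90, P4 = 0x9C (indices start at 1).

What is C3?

C3 = 0x87

ECB encryption: C_i = E(K, P_i).
C3: E(K, 0x90) = 0x87.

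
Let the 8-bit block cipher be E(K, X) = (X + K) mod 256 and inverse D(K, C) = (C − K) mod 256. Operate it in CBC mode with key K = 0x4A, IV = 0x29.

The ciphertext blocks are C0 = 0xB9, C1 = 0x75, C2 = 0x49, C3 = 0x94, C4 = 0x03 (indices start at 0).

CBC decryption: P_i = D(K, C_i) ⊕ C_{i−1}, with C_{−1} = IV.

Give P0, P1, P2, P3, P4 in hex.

P0: D(K, 0xB9) = 0x6F; 0x6F ⊕ 0x29 = 0x46.
P1: D(K, 0x75) = 0x2B; 0x2B ⊕ 0xB9 = 0x92.
P2: D(K, 0x49) = 0xFF; 0xFF ⊕ 0x75 = 0x8A.
P3: D(K, 0x94) = 0x4A; 0x4A ⊕ 0x49 = 0x03.
P4: D(K, 0x03) = 0xB9; 0xB9 ⊕ 0x94 = 0x2D.

P0 = 0x46, P1 = 0x92, P2 = 0x8A, P3 = 0x03, P4 = 0x2D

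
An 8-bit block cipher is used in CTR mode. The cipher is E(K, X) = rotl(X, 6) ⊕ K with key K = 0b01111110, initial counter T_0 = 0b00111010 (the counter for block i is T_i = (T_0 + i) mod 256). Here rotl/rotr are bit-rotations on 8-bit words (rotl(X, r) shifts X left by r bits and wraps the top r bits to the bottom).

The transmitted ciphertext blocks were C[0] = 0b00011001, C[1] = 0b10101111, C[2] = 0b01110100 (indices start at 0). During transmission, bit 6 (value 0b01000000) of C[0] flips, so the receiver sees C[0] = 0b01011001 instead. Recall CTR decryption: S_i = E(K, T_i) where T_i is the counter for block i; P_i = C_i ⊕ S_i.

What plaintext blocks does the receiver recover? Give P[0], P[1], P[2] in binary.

Only C[0] changed, to 0b01011001. In CTR, a change in C_i flips the same bit in P_i only; the keystream is unaffected. Decrypting the received ciphertext:
P[0]: T = 0b00111010, S = E(K, T) = 0b11110000; 0b01011001 ⊕ 0b11110000 = 0b10101001.
P[1]: T = 0b00111011, S = E(K, T) = 0b10110000; 0b10101111 ⊕ 0b10110000 = 0b00011111.
P[2]: T = 0b00111100, S = E(K, T) = 0b01110001; 0b01110100 ⊕ 0b01110001 = 0b00000101.
Blocks that differ from the original plaintext: P[0].

P[0] = 0b10101001, P[1] = 0b00011111, P[2] = 0b00000101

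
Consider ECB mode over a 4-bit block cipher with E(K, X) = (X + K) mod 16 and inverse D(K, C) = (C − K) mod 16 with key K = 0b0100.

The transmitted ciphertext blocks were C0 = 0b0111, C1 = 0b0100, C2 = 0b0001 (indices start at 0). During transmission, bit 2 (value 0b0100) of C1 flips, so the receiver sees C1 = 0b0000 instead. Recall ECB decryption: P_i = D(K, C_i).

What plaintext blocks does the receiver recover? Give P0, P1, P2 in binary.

P0 = 0b0011, P1 = 0b1100, P2 = 0b1101

Only C1 changed, to 0b0000. In ECB, a change in C_i affects only P_i. Decrypting the received ciphertext:
P0: D(K, 0b0111) = 0b0011.
P1: D(K, 0b0000) = 0b1100.
P2: D(K, 0b0001) = 0b1101.
Blocks that differ from the original plaintext: P1.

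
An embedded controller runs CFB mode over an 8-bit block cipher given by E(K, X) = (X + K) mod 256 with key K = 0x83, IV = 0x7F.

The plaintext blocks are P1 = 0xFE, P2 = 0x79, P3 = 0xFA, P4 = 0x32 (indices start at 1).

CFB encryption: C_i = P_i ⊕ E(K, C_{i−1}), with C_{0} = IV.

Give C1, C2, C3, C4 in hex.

C1: E(K, 0x7F) = 0x02; 0xFE ⊕ 0x02 = 0xFC.
C2: E(K, 0xFC) = 0x7F; 0x79 ⊕ 0x7F = 0x06.
C3: E(K, 0x06) = 0x89; 0xFA ⊕ 0x89 = 0x73.
C4: E(K, 0x73) = 0xF6; 0x32 ⊕ 0xF6 = 0xC4.

C1 = 0xFC, C2 = 0x06, C3 = 0x73, C4 = 0xC4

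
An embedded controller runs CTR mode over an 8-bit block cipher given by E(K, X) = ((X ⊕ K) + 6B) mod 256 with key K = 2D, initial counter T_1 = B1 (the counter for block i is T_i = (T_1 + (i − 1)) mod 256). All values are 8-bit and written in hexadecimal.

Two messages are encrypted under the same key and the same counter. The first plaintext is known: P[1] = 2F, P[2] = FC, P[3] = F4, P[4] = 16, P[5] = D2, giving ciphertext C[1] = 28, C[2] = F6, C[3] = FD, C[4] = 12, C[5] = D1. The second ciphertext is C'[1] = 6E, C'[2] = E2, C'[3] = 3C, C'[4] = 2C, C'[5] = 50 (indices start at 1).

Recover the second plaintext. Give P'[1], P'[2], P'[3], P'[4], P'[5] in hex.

P'[1] = 69, P'[2] = E8, P'[3] = 35, P'[4] = 28, P'[5] = 53

In CTR with a reused counter, both messages share the same keystream S_i, so C_i ⊕ C'_i = P_i ⊕ P'_i and thus P'_i = P_i ⊕ C_i ⊕ C'_i.
P'[1]: 2F ⊕ 28 ⊕ 6E = 69.
P'[2]: FC ⊕ F6 ⊕ E2 = E8.
P'[3]: F4 ⊕ FD ⊕ 3C = 35.
P'[4]: 16 ⊕ 12 ⊕ 2C = 28.
P'[5]: D2 ⊕ D1 ⊕ 50 = 53.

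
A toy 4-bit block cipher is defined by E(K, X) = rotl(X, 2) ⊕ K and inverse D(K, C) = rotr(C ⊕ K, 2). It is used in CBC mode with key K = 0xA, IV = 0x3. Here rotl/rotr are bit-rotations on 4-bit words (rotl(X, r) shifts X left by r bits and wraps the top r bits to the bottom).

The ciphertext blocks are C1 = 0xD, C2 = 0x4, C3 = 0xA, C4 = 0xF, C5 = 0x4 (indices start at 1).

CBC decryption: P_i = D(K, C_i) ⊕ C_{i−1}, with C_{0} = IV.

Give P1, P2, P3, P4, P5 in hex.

P1 = 0xE, P2 = 0x6, P3 = 0x4, P4 = 0xF, P5 = 0x4

P1: D(K, 0xD) = 0xD; 0xD ⊕ 0x3 = 0xE.
P2: D(K, 0x4) = 0xB; 0xB ⊕ 0xD = 0x6.
P3: D(K, 0xA) = 0x0; 0x0 ⊕ 0x4 = 0x4.
P4: D(K, 0xF) = 0x5; 0x5 ⊕ 0xA = 0xF.
P5: D(K, 0x4) = 0xB; 0xB ⊕ 0xF = 0x4.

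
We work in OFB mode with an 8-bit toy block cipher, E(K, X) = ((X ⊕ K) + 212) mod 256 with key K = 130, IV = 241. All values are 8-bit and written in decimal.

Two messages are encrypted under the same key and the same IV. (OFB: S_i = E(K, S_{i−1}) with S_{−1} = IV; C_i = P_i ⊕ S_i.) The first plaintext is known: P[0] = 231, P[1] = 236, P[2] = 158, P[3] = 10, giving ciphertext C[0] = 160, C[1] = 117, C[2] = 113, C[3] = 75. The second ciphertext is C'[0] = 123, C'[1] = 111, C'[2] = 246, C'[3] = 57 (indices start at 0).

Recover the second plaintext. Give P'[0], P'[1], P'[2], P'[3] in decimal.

In OFB with a reused IV, both messages share the same keystream S_i, so C_i ⊕ C'_i = P_i ⊕ P'_i and thus P'_i = P_i ⊕ C_i ⊕ C'_i.
P'[0]: 231 ⊕ 160 ⊕ 123 = 60.
P'[1]: 236 ⊕ 117 ⊕ 111 = 246.
P'[2]: 158 ⊕ 113 ⊕ 246 = 25.
P'[3]: 10 ⊕ 75 ⊕ 57 = 120.

P'[0] = 60, P'[1] = 246, P'[2] = 25, P'[3] = 120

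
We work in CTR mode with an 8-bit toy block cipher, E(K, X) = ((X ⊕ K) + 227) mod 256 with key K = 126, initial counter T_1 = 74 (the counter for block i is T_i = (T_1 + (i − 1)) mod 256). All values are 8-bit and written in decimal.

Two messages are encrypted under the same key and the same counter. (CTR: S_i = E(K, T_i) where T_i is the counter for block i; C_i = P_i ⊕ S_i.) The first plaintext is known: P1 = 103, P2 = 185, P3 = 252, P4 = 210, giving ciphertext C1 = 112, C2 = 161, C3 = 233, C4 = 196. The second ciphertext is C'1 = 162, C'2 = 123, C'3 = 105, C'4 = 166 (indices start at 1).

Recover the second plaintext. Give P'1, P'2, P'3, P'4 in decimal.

In CTR with a reused counter, both messages share the same keystream S_i, so C_i ⊕ C'_i = P_i ⊕ P'_i and thus P'_i = P_i ⊕ C_i ⊕ C'_i.
P'1: 103 ⊕ 112 ⊕ 162 = 181.
P'2: 185 ⊕ 161 ⊕ 123 = 99.
P'3: 252 ⊕ 233 ⊕ 105 = 124.
P'4: 210 ⊕ 196 ⊕ 166 = 176.

P'1 = 181, P'2 = 99, P'3 = 124, P'4 = 176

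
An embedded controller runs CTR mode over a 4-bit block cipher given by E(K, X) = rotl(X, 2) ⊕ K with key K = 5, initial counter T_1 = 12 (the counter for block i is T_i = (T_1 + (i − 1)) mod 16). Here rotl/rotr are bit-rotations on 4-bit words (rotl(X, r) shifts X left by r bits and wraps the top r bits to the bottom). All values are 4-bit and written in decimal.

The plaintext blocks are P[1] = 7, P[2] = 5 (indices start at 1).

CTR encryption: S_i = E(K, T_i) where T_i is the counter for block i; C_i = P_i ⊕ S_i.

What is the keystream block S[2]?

2

C[1]: T = 12, S = E(K, T) = 6; 7 ⊕ 6 = 1.
C[2]: T = 13, S = E(K, T) = 2; 5 ⊕ 2 = 7.
So S[2] = 2.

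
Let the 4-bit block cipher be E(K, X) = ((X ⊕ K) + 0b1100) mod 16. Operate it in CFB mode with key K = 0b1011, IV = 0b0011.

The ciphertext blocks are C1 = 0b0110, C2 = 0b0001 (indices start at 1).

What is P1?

P1 = 0b0010

CFB decryption: P_i = C_i ⊕ E(K, C_{i−1}), with C_{0} = IV.
P1: E(K, 0b0011) = 0b0100; 0b0110 ⊕ 0b0100 = 0b0010.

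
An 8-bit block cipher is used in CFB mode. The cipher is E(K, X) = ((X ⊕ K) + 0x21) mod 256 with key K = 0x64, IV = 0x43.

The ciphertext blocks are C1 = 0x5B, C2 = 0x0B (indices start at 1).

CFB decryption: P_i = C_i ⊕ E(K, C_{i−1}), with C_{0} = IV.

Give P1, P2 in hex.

P1 = 0x13, P2 = 0x6B

P1: E(K, 0x43) = 0x48; 0x5B ⊕ 0x48 = 0x13.
P2: E(K, 0x5B) = 0x60; 0x0B ⊕ 0x60 = 0x6B.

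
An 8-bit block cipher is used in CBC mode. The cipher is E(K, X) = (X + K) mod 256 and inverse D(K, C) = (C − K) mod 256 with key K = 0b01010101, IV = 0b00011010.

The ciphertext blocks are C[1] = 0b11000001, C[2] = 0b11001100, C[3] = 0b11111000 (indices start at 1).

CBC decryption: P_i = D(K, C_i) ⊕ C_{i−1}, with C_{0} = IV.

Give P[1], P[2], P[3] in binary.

P[1] = 0b01110110, P[2] = 0b10110110, P[3] = 0b01101111

P[1]: D(K, 0b11000001) = 0b01101100; 0b01101100 ⊕ 0b00011010 = 0b01110110.
P[2]: D(K, 0b11001100) = 0b01110111; 0b01110111 ⊕ 0b11000001 = 0b10110110.
P[3]: D(K, 0b11111000) = 0b10100011; 0b10100011 ⊕ 0b11001100 = 0b01101111.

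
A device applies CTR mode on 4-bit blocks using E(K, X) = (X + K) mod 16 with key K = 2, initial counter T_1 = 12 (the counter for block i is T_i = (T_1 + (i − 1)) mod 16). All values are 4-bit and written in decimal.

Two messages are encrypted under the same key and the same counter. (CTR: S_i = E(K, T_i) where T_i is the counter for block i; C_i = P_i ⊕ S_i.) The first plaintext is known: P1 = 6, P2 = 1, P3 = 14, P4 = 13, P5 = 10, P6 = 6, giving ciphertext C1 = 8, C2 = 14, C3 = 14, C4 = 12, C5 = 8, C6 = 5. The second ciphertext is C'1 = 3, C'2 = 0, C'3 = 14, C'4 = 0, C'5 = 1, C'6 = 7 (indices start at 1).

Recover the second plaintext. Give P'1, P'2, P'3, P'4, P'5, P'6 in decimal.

P'1 = 13, P'2 = 15, P'3 = 14, P'4 = 1, P'5 = 3, P'6 = 4

In CTR with a reused counter, both messages share the same keystream S_i, so C_i ⊕ C'_i = P_i ⊕ P'_i and thus P'_i = P_i ⊕ C_i ⊕ C'_i.
P'1: 6 ⊕ 8 ⊕ 3 = 13.
P'2: 1 ⊕ 14 ⊕ 0 = 15.
P'3: 14 ⊕ 14 ⊕ 14 = 14.
P'4: 13 ⊕ 12 ⊕ 0 = 1.
P'5: 10 ⊕ 8 ⊕ 1 = 3.
P'6: 6 ⊕ 5 ⊕ 7 = 4.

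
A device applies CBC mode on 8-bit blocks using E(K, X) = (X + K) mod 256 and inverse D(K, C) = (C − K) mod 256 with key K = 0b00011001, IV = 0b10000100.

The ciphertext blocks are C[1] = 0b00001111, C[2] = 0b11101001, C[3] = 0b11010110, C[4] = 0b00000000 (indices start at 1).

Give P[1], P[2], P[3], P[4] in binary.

CBC decryption: P_i = D(K, C_i) ⊕ C_{i−1}, with C_{0} = IV.
P[1]: D(K, 0b00001111) = 0b11110110; 0b11110110 ⊕ 0b10000100 = 0b01110010.
P[2]: D(K, 0b11101001) = 0b11010000; 0b11010000 ⊕ 0b00001111 = 0b11011111.
P[3]: D(K, 0b11010110) = 0b10111101; 0b10111101 ⊕ 0b11101001 = 0b01010100.
P[4]: D(K, 0b00000000) = 0b11100111; 0b11100111 ⊕ 0b11010110 = 0b00110001.

P[1] = 0b01110010, P[2] = 0b11011111, P[3] = 0b01010100, P[4] = 0b00110001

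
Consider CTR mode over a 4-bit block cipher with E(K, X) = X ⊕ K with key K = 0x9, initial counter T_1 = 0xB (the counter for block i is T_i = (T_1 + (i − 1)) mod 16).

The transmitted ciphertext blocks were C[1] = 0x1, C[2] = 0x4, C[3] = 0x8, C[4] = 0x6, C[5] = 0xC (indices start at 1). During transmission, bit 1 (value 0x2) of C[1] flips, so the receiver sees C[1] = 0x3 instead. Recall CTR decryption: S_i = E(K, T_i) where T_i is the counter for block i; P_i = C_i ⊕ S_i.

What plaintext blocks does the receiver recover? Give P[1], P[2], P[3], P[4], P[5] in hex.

P[1] = 0x1, P[2] = 0x1, P[3] = 0xC, P[4] = 0x1, P[5] = 0xA

Only C[1] changed, to 0x3. In CTR, a change in C_i flips the same bit in P_i only; the keystream is unaffected. Decrypting the received ciphertext:
P[1]: T = 0xB, S = E(K, T) = 0x2; 0x3 ⊕ 0x2 = 0x1.
P[2]: T = 0xC, S = E(K, T) = 0x5; 0x4 ⊕ 0x5 = 0x1.
P[3]: T = 0xD, S = E(K, T) = 0x4; 0x8 ⊕ 0x4 = 0xC.
P[4]: T = 0xE, S = E(K, T) = 0x7; 0x6 ⊕ 0x7 = 0x1.
P[5]: T = 0xF, S = E(K, T) = 0x6; 0xC ⊕ 0x6 = 0xA.
Blocks that differ from the original plaintext: P[1].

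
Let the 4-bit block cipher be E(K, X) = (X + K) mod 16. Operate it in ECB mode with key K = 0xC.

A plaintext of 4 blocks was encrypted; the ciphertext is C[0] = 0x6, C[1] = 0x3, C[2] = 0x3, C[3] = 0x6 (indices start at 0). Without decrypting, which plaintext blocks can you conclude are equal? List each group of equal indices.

ECB encrypts each block independently with the same key, so equal ciphertext blocks imply equal plaintext blocks.
C[0] = C[3] = 0x6, so P[0] = P[3].
C[1] = C[2] = 0x3, so P[1] = P[2].

P[0] = P[3]; P[1] = P[2]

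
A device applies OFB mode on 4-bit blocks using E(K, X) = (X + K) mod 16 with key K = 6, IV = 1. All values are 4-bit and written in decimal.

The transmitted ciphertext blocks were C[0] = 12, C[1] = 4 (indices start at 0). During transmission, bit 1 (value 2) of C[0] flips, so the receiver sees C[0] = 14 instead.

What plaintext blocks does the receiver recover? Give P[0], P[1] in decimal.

OFB decryption: S_i = E(K, S_{i−1}) with S_{−1} = IV; P_i = C_i ⊕ S_i.
Only C[0] changed, to 14. In OFB, a change in C_i flips the same bit in P_i only; the keystream is unaffected. Decrypting the received ciphertext:
P[0]: S = E(K, 1) = 7; 14 ⊕ 7 = 9.
P[1]: S = E(K, 7) = 13; 4 ⊕ 13 = 9.
Blocks that differ from the original plaintext: P[0].

P[0] = 9, P[1] = 9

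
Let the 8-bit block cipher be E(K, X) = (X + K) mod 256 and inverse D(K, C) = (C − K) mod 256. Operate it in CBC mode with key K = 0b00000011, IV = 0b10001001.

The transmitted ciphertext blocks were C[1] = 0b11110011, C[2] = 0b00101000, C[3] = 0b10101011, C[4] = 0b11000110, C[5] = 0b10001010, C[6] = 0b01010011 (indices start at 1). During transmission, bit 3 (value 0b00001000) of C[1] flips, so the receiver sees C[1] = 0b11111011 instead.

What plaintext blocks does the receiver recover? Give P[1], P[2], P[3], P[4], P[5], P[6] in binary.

P[1] = 0b01110001, P[2] = 0b11011110, P[3] = 0b10000000, P[4] = 0b01101000, P[5] = 0b01000001, P[6] = 0b11011010

CBC decryption: P_i = D(K, C_i) ⊕ C_{i−1}, with C_{0} = IV.
Only C[1] changed, to 0b11111011. In CBC, a change in C_i garbles P_i and flips the same bit in P_{i+1}. Decrypting the received ciphertext:
P[1]: D(K, 0b11111011) = 0b11111000; 0b11111000 ⊕ 0b10001001 = 0b01110001.
P[2]: D(K, 0b00101000) = 0b00100101; 0b00100101 ⊕ 0b11111011 = 0b11011110.
P[3]: D(K, 0b10101011) = 0b10101000; 0b10101000 ⊕ 0b00101000 = 0b10000000.
P[4]: D(K, 0b11000110) = 0b11000011; 0b11000011 ⊕ 0b10101011 = 0b01101000.
P[5]: D(K, 0b10001010) = 0b10000111; 0b10000111 ⊕ 0b11000110 = 0b01000001.
P[6]: D(K, 0b01010011) = 0b01010000; 0b01010000 ⊕ 0b10001010 = 0b11011010.
Blocks that differ from the original plaintext: P[1], P[2].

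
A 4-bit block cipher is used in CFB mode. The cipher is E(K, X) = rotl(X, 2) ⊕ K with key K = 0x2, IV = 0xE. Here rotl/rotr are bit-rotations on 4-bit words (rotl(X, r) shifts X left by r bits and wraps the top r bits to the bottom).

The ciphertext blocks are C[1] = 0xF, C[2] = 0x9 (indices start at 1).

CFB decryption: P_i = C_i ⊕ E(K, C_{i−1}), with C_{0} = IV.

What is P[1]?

P[1] = 0x6

P[1]: E(K, 0xE) = 0x9; 0xF ⊕ 0x9 = 0x6.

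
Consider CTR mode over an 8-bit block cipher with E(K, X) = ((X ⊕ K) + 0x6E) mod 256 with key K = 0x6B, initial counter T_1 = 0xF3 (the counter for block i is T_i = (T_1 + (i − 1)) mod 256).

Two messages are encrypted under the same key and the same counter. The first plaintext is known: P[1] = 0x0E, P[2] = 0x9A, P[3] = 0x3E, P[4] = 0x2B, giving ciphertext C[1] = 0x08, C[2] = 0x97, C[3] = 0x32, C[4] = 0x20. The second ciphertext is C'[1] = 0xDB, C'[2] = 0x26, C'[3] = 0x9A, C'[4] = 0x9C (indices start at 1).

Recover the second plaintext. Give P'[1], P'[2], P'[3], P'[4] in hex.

P'[1] = 0xDD, P'[2] = 0x2B, P'[3] = 0x96, P'[4] = 0x97

In CTR with a reused counter, both messages share the same keystream S_i, so C_i ⊕ C'_i = P_i ⊕ P'_i and thus P'_i = P_i ⊕ C_i ⊕ C'_i.
P'[1]: 0x0E ⊕ 0x08 ⊕ 0xDB = 0xDD.
P'[2]: 0x9A ⊕ 0x97 ⊕ 0x26 = 0x2B.
P'[3]: 0x3E ⊕ 0x32 ⊕ 0x9A = 0x96.
P'[4]: 0x2B ⊕ 0x20 ⊕ 0x9C = 0x97.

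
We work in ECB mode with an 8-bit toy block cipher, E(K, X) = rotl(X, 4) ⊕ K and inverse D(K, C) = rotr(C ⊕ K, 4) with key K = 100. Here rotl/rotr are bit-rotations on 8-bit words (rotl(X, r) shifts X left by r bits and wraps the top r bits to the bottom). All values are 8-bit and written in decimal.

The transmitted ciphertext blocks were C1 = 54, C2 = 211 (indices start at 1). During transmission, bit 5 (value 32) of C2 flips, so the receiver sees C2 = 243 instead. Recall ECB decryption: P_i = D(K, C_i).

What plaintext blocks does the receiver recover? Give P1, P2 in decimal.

P1 = 37, P2 = 121

Only C2 changed, to 243. In ECB, a change in C_i affects only P_i. Decrypting the received ciphertext:
P1: D(K, 54) = 37.
P2: D(K, 243) = 121.
Blocks that differ from the original plaintext: P2.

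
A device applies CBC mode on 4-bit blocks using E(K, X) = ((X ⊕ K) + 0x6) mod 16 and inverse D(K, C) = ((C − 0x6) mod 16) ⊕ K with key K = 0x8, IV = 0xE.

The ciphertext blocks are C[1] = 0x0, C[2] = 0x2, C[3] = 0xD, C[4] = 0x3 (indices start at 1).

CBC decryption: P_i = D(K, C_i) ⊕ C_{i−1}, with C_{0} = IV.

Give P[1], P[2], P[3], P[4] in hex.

P[1] = 0xC, P[2] = 0x4, P[3] = 0xD, P[4] = 0x8

P[1]: D(K, 0x0) = 0x2; 0x2 ⊕ 0xE = 0xC.
P[2]: D(K, 0x2) = 0x4; 0x4 ⊕ 0x0 = 0x4.
P[3]: D(K, 0xD) = 0xF; 0xF ⊕ 0x2 = 0xD.
P[4]: D(K, 0x3) = 0x5; 0x5 ⊕ 0xD = 0x8.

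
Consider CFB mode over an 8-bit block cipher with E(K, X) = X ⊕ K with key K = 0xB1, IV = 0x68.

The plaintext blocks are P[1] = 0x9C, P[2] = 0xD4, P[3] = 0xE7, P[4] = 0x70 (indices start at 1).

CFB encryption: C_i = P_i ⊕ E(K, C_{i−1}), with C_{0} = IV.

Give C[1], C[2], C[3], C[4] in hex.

C[1]: E(K, 0x68) = 0xD9; 0x9C ⊕ 0xD9 = 0x45.
C[2]: E(K, 0x45) = 0xF4; 0xD4 ⊕ 0xF4 = 0x20.
C[3]: E(K, 0x20) = 0x91; 0xE7 ⊕ 0x91 = 0x76.
C[4]: E(K, 0x76) = 0xC7; 0x70 ⊕ 0xC7 = 0xB7.

C[1] = 0x45, C[2] = 0x20, C[3] = 0x76, C[4] = 0xB7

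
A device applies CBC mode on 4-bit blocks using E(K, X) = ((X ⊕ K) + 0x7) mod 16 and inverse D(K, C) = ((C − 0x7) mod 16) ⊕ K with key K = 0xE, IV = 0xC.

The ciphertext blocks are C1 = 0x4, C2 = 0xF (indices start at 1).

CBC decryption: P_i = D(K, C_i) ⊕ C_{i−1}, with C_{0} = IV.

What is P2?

P2: D(K, 0xF) = 0x6; 0x6 ⊕ 0x4 = 0x2.

P2 = 0x2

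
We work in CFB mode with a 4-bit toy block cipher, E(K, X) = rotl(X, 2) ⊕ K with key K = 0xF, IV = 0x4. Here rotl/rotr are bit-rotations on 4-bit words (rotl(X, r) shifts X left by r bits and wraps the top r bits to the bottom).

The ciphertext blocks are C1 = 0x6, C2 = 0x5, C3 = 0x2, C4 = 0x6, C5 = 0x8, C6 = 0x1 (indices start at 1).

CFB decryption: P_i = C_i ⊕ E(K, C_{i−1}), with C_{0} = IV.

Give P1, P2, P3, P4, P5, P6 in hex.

P1: E(K, 0x4) = 0xE; 0x6 ⊕ 0xE = 0x8.
P2: E(K, 0x6) = 0x6; 0x5 ⊕ 0x6 = 0x3.
P3: E(K, 0x5) = 0xA; 0x2 ⊕ 0xA = 0x8.
P4: E(K, 0x2) = 0x7; 0x6 ⊕ 0x7 = 0x1.
P5: E(K, 0x6) = 0x6; 0x8 ⊕ 0x6 = 0xE.
P6: E(K, 0x8) = 0xD; 0x1 ⊕ 0xD = 0xC.

P1 = 0x8, P2 = 0x3, P3 = 0x8, P4 = 0x1, P5 = 0xE, P6 = 0xC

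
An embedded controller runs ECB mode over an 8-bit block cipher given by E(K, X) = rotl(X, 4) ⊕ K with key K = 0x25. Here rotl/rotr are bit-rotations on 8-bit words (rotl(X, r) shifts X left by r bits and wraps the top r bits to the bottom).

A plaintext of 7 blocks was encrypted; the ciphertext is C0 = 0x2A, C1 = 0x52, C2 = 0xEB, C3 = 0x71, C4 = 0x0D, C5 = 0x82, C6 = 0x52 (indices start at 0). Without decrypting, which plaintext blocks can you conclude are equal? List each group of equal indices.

P1 = P6

ECB encrypts each block independently with the same key, so equal ciphertext blocks imply equal plaintext blocks.
C1 = C6 = 0x52, so P1 = P6.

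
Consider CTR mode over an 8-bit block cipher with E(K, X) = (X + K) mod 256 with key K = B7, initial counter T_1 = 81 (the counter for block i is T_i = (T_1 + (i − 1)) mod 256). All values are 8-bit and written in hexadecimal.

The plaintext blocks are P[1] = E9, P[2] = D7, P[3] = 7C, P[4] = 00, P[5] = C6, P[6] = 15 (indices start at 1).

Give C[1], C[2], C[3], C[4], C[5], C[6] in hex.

C[1] = D1, C[2] = EE, C[3] = 46, C[4] = 3B, C[5] = FA, C[6] = 28

CTR encryption: S_i = E(K, T_i) where T_i is the counter for block i; C_i = P_i ⊕ S_i.
C[1]: T = 81, S = E(K, T) = 38; E9 ⊕ 38 = D1.
C[2]: T = 82, S = E(K, T) = 39; D7 ⊕ 39 = EE.
C[3]: T = 83, S = E(K, T) = 3A; 7C ⊕ 3A = 46.
C[4]: T = 84, S = E(K, T) = 3B; 00 ⊕ 3B = 3B.
C[5]: T = 85, S = E(K, T) = 3C; C6 ⊕ 3C = FA.
C[6]: T = 86, S = E(K, T) = 3D; 15 ⊕ 3D = 28.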